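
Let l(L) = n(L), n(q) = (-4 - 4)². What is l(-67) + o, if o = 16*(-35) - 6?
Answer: -502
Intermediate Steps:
n(q) = 64 (n(q) = (-8)² = 64)
o = -566 (o = -560 - 6 = -566)
l(L) = 64
l(-67) + o = 64 - 566 = -502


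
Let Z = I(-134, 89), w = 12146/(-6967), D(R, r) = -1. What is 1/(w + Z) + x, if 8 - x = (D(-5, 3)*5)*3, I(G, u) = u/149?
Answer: 26324810/1189691 ≈ 22.127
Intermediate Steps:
I(G, u) = u/149 (I(G, u) = u*(1/149) = u/149)
w = -12146/6967 (w = 12146*(-1/6967) = -12146/6967 ≈ -1.7434)
x = 23 (x = 8 - (-1*5)*3 = 8 - (-5)*3 = 8 - 1*(-15) = 8 + 15 = 23)
Z = 89/149 (Z = (1/149)*89 = 89/149 ≈ 0.59732)
1/(w + Z) + x = 1/(-12146/6967 + 89/149) + 23 = 1/(-1189691/1038083) + 23 = -1038083/1189691 + 23 = 26324810/1189691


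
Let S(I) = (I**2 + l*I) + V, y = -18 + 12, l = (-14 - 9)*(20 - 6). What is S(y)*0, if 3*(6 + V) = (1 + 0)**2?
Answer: 0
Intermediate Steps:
V = -17/3 (V = -6 + (1 + 0)**2/3 = -6 + (1/3)*1**2 = -6 + (1/3)*1 = -6 + 1/3 = -17/3 ≈ -5.6667)
l = -322 (l = -23*14 = -322)
y = -6
S(I) = -17/3 + I**2 - 322*I (S(I) = (I**2 - 322*I) - 17/3 = -17/3 + I**2 - 322*I)
S(y)*0 = (-17/3 + (-6)**2 - 322*(-6))*0 = (-17/3 + 36 + 1932)*0 = (5887/3)*0 = 0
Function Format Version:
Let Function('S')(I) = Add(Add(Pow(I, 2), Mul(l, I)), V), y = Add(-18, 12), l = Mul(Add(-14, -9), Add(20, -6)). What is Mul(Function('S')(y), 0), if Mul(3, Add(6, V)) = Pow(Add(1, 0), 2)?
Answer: 0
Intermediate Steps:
V = Rational(-17, 3) (V = Add(-6, Mul(Rational(1, 3), Pow(Add(1, 0), 2))) = Add(-6, Mul(Rational(1, 3), Pow(1, 2))) = Add(-6, Mul(Rational(1, 3), 1)) = Add(-6, Rational(1, 3)) = Rational(-17, 3) ≈ -5.6667)
l = -322 (l = Mul(-23, 14) = -322)
y = -6
Function('S')(I) = Add(Rational(-17, 3), Pow(I, 2), Mul(-322, I)) (Function('S')(I) = Add(Add(Pow(I, 2), Mul(-322, I)), Rational(-17, 3)) = Add(Rational(-17, 3), Pow(I, 2), Mul(-322, I)))
Mul(Function('S')(y), 0) = Mul(Add(Rational(-17, 3), Pow(-6, 2), Mul(-322, -6)), 0) = Mul(Add(Rational(-17, 3), 36, 1932), 0) = Mul(Rational(5887, 3), 0) = 0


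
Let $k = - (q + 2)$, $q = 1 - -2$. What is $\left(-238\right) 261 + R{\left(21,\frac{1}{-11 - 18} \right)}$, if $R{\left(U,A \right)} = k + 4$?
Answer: $-62119$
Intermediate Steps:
$q = 3$ ($q = 1 + 2 = 3$)
$k = -5$ ($k = - (3 + 2) = \left(-1\right) 5 = -5$)
$R{\left(U,A \right)} = -1$ ($R{\left(U,A \right)} = -5 + 4 = -1$)
$\left(-238\right) 261 + R{\left(21,\frac{1}{-11 - 18} \right)} = \left(-238\right) 261 - 1 = -62118 - 1 = -62119$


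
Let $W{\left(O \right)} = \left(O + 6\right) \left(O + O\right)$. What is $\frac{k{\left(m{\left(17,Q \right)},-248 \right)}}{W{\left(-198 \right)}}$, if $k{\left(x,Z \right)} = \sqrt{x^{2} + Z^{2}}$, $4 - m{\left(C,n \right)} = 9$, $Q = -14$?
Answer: $\frac{\sqrt{61529}}{76032} \approx 0.0032624$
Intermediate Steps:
$m{\left(C,n \right)} = -5$ ($m{\left(C,n \right)} = 4 - 9 = -5$)
$W{\left(O \right)} = 2 O \left(6 + O\right)$ ($W{\left(O \right)} = \left(6 + O\right) 2 O = 2 O \left(6 + O\right)$)
$k{\left(x,Z \right)} = \sqrt{Z^{2} + x^{2}}$
$\frac{k{\left(m{\left(17,Q \right)},-248 \right)}}{W{\left(-198 \right)}} = \frac{\sqrt{\left(-248\right)^{2} + \left(-5\right)^{2}}}{2 \left(-198\right) \left(6 - 198\right)} = \frac{\sqrt{61504 + 25}}{2 \left(-198\right) \left(-192\right)} = \frac{\sqrt{61529}}{76032}$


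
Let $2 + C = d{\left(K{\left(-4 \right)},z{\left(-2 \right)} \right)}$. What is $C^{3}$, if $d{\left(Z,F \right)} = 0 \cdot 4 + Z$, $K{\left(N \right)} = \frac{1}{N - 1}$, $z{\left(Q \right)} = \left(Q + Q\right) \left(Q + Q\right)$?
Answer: $- \frac{1331}{125} \approx -10.648$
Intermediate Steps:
$z{\left(Q \right)} = 4 Q^{2}$ ($z{\left(Q \right)} = 2 Q 2 Q = 4 Q^{2}$)
$K{\left(N \right)} = \frac{1}{-1 + N}$
$d{\left(Z,F \right)} = Z$ ($d{\left(Z,F \right)} = 0 + Z = Z$)
$C = - \frac{11}{5}$ ($C = -2 + \frac{1}{-1 - 4} = -2 + \frac{1}{-5} = -2 - \frac{1}{5} = - \frac{11}{5} \approx -2.2$)
$C^{3} = \left(- \frac{11}{5}\right)^{3} = - \frac{1331}{125}$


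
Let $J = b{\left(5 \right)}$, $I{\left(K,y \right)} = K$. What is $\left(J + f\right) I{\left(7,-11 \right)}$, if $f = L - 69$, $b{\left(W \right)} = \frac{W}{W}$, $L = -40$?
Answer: $-756$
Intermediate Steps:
$b{\left(W \right)} = 1$
$J = 1$
$f = -109$ ($f = -40 - 69 = -109$)
$\left(J + f\right) I{\left(7,-11 \right)} = \left(1 - 109\right) 7 = \left(-108\right) 7 = -756$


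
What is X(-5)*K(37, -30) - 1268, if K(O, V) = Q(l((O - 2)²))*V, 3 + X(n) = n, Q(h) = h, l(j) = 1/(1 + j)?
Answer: -777164/613 ≈ -1267.8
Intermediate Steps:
X(n) = -3 + n
K(O, V) = V/(1 + (-2 + O)²) (K(O, V) = V/(1 + (O - 2)²) = V/(1 + (-2 + O)²))
X(-5)*K(37, -30) - 1268 = (-3 - 5)*(-30/(1 + (-2 + 37)²)) - 1268 = -(-240)/(1 + 35²) - 1268 = -(-240)/(1 + 1225) - 1268 = -(-240)/1226 - 1268 = -8*(-15/613) - 1268 = 120/613 - 1268 = -777164/613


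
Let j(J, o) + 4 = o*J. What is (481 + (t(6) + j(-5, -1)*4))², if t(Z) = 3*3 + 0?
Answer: 244036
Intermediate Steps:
j(J, o) = -4 + J*o (j(J, o) = -4 + o*J = -4 + J*o)
t(Z) = 9 (t(Z) = 9 + 0 = 9)
(481 + (t(6) + j(-5, -1)*4))² = (481 + (9 + (-4 - 5*(-1))*4))² = (481 + (9 + (-4 + 5)*4))² = (481 + (9 + 1*4))² = (481 + (9 + 4))² = (481 + 13)² = 494² = 244036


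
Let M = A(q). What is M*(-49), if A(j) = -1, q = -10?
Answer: 49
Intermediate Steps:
M = -1
M*(-49) = -1*(-49) = 49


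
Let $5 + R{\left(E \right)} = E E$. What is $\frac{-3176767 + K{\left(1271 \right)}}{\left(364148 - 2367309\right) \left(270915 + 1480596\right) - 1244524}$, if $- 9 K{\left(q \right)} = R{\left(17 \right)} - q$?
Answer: $\frac{9529972}{10525679312385} \approx 9.054 \cdot 10^{-7}$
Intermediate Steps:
$R{\left(E \right)} = -5 + E^{2}$ ($R{\left(E \right)} = -5 + E E = -5 + E^{2}$)
$K{\left(q \right)} = - \frac{284}{9} + \frac{q}{9}$ ($K{\left(q \right)} = - \frac{\left(-5 + 17^{2}\right) - q}{9} = - \frac{\left(-5 + 289\right) - q}{9} = - \frac{284 - q}{9} = - \frac{284}{9} + \frac{q}{9}$)
$\frac{-3176767 + K{\left(1271 \right)}}{\left(364148 - 2367309\right) \left(270915 + 1480596\right) - 1244524} = \frac{-3176767 + \left(- \frac{284}{9} + \frac{1}{9} \cdot 1271\right)}{\left(364148 - 2367309\right) \left(270915 + 1480596\right) - 1244524} = \frac{-3176767 + \left(- \frac{284}{9} + \frac{1271}{9}\right)}{\left(-2003161\right) 1751511 - 1244524} = \frac{-3176767 + \frac{329}{3}}{-3508558526271 - 1244524} = - \frac{9529972}{3 \left(-3508559770795\right)} = \left(- \frac{9529972}{3}\right) \left(- \frac{1}{3508559770795}\right) = \frac{9529972}{10525679312385}$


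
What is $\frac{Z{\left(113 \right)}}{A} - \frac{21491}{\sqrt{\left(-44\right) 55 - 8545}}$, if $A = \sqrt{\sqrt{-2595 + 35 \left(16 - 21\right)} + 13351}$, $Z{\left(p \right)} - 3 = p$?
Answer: $\frac{116}{\sqrt{13351 + i \sqrt{2770}}} + \frac{21491 i \sqrt{10965}}{10965} \approx 1.0039 + 205.23 i$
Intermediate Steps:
$Z{\left(p \right)} = 3 + p$
$A = \sqrt{13351 + i \sqrt{2770}}$ ($A = \sqrt{\sqrt{-2595 + 35 \left(-5\right)} + 13351} = \sqrt{\sqrt{-2595 - 175} + 13351} = \sqrt{\sqrt{-2770} + 13351} = \sqrt{i \sqrt{2770} + 13351} = \sqrt{13351 + i \sqrt{2770}} \approx 115.55 + 0.2277 i$)
$\frac{Z{\left(113 \right)}}{A} - \frac{21491}{\sqrt{\left(-44\right) 55 - 8545}} = \frac{3 + 113}{\sqrt{13351 + i \sqrt{2770}}} - \frac{21491}{\sqrt{\left(-44\right) 55 - 8545}} = \frac{116}{\sqrt{13351 + i \sqrt{2770}}} - \frac{21491}{\sqrt{-2420 - 8545}} = \frac{116}{\sqrt{13351 + i \sqrt{2770}}} - \frac{21491}{\sqrt{-10965}} = \frac{116}{\sqrt{13351 + i \sqrt{2770}}} - \frac{21491}{i \sqrt{10965}} = \frac{116}{\sqrt{13351 + i \sqrt{2770}}} - 21491 \left(- \frac{i \sqrt{10965}}{10965}\right) = \frac{116}{\sqrt{13351 + i \sqrt{2770}}} + \frac{21491 i \sqrt{10965}}{10965}$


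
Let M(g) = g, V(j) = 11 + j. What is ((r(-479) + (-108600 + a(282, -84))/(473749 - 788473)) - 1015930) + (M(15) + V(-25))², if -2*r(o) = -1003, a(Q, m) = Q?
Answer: -26631608016/26227 ≈ -1.0154e+6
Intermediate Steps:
r(o) = 1003/2 (r(o) = -½*(-1003) = 1003/2)
((r(-479) + (-108600 + a(282, -84))/(473749 - 788473)) - 1015930) + (M(15) + V(-25))² = ((1003/2 + (-108600 + 282)/(473749 - 788473)) - 1015930) + (15 + (11 - 25))² = ((1003/2 - 108318/(-314724)) - 1015930) + (15 - 14)² = ((1003/2 - 108318*(-1/314724)) - 1015930) + 1² = ((1003/2 + 18053/52454) - 1015930) + 1 = (13161867/26227 - 1015930) + 1 = -26631634243/26227 + 1 = -26631608016/26227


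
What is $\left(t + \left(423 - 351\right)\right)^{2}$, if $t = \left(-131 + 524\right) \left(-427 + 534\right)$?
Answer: $1774347129$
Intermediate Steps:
$t = 42051$ ($t = 393 \cdot 107 = 42051$)
$\left(t + \left(423 - 351\right)\right)^{2} = \left(42051 + \left(423 - 351\right)\right)^{2} = \left(42051 + 72\right)^{2} = 42123^{2} = 1774347129$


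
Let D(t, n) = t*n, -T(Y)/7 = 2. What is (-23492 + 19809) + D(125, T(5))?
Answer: -5433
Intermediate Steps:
T(Y) = -14 (T(Y) = -7*2 = -14)
D(t, n) = n*t
(-23492 + 19809) + D(125, T(5)) = (-23492 + 19809) - 14*125 = -3683 - 1750 = -5433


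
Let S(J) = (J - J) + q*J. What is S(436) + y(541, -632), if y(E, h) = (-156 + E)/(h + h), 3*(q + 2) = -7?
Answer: -7165507/3792 ≈ -1889.6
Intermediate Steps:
q = -13/3 (q = -2 + (1/3)*(-7) = -2 - 7/3 = -13/3 ≈ -4.3333)
y(E, h) = (-156 + E)/(2*h) (y(E, h) = (-156 + E)/((2*h)) = (-156 + E)*(1/(2*h)) = (-156 + E)/(2*h))
S(J) = -13*J/3 (S(J) = (J - J) - 13*J/3 = 0 - 13*J/3 = -13*J/3)
S(436) + y(541, -632) = -13/3*436 + (1/2)*(-156 + 541)/(-632) = -5668/3 + (1/2)*(-1/632)*385 = -5668/3 - 385/1264 = -7165507/3792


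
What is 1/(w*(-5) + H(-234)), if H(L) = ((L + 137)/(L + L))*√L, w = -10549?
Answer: 49369320/2603984792809 - 582*I*√26/2603984792809 ≈ 1.8959e-5 - 1.1397e-9*I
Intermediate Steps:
H(L) = (137 + L)/(2*√L) (H(L) = ((137 + L)/((2*L)))*√L = ((137 + L)*(1/(2*L)))*√L = ((137 + L)/(2*L))*√L = (137 + L)/(2*√L))
1/(w*(-5) + H(-234)) = 1/(-10549*(-5) + (137 - 234)/(2*√(-234))) = 1/(52745 + (½)*(-I*√26/78)*(-97)) = 1/(52745 + 97*I*√26/156)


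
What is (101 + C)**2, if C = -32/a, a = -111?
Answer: 126405049/12321 ≈ 10259.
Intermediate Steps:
C = 32/111 (C = -32/(-111) = -32*(-1/111) = 32/111 ≈ 0.28829)
(101 + C)**2 = (101 + 32/111)**2 = (11243/111)**2 = 126405049/12321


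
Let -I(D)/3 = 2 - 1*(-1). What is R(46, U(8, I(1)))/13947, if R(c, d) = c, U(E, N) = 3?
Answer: 46/13947 ≈ 0.0032982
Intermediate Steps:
I(D) = -9 (I(D) = -3*(2 - 1*(-1)) = -3*(2 + 1) = -3*3 = -9)
R(46, U(8, I(1)))/13947 = 46/13947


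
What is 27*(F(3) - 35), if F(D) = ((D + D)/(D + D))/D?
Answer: -936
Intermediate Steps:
F(D) = 1/D (F(D) = ((2*D)/((2*D)))/D = ((2*D)*(1/(2*D)))/D = 1/D)
27*(F(3) - 35) = 27*(1/3 - 35) = 27*(⅓ - 35) = 27*(-104/3) = -936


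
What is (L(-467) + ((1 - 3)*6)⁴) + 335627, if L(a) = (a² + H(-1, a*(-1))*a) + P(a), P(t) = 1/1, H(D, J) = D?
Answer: 574920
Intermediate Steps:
P(t) = 1 (P(t) = 1*1 = 1)
L(a) = 1 + a² - a (L(a) = (a² - a) + 1 = 1 + a² - a)
(L(-467) + ((1 - 3)*6)⁴) + 335627 = ((1 + (-467)² - 1*(-467)) + ((1 - 3)*6)⁴) + 335627 = ((1 + 218089 + 467) + (-2*6)⁴) + 335627 = (218557 + (-12)⁴) + 335627 = (218557 + 20736) + 335627 = 239293 + 335627 = 574920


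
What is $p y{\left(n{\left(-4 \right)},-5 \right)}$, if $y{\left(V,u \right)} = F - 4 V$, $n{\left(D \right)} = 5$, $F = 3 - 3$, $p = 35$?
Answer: $-700$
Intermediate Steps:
$F = 0$
$y{\left(V,u \right)} = - 4 V$ ($y{\left(V,u \right)} = 0 - 4 V = - 4 V$)
$p y{\left(n{\left(-4 \right)},-5 \right)} = 35 \left(\left(-4\right) 5\right) = 35 \left(-20\right) = -700$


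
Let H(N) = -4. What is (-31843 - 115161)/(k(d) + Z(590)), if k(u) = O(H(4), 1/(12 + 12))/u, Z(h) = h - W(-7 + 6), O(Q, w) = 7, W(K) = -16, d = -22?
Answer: -248776/1025 ≈ -242.71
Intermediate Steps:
Z(h) = 16 + h (Z(h) = h - 1*(-16) = h + 16 = 16 + h)
k(u) = 7/u
(-31843 - 115161)/(k(d) + Z(590)) = (-31843 - 115161)/(7/(-22) + (16 + 590)) = -147004/(7*(-1/22) + 606) = -147004/(-7/22 + 606) = -147004/13325/22 = -147004*22/13325 = -248776/1025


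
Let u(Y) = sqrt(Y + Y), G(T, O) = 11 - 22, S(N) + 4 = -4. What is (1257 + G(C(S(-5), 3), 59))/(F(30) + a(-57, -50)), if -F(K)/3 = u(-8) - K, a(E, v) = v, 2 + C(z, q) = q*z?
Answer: 3115/109 + 1869*I/218 ≈ 28.578 + 8.5734*I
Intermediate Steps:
S(N) = -8 (S(N) = -4 - 4 = -8)
C(z, q) = -2 + q*z
G(T, O) = -11
u(Y) = sqrt(2)*sqrt(Y) (u(Y) = sqrt(2*Y) = sqrt(2)*sqrt(Y))
F(K) = -12*I + 3*K (F(K) = -3*(sqrt(2)*sqrt(-8) - K) = -3*(sqrt(2)*(2*I*sqrt(2)) - K) = -3*(4*I - K) = -3*(-K + 4*I) = -12*I + 3*K)
(1257 + G(C(S(-5), 3), 59))/(F(30) + a(-57, -50)) = (1257 - 11)/((-12*I + 3*30) - 50) = 1246/((-12*I + 90) - 50) = 1246/((90 - 12*I) - 50) = 1246/(40 - 12*I) = 1246*((40 + 12*I)/1744) = 623*(40 + 12*I)/872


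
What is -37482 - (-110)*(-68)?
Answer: -44962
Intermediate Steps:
-37482 - (-110)*(-68) = -37482 - 1*7480 = -37482 - 7480 = -44962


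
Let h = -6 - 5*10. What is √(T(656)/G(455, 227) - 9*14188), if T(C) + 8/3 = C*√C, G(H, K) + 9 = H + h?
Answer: 4*√(-303468035 + 15990*√41)/195 ≈ 357.28*I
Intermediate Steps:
h = -56 (h = -6 - 50 = -56)
G(H, K) = -65 + H (G(H, K) = -9 + (H - 56) = -9 + (-56 + H) = -65 + H)
T(C) = -8/3 + C^(3/2) (T(C) = -8/3 + C*√C = -8/3 + C^(3/2))
√(T(656)/G(455, 227) - 9*14188) = √((-8/3 + 656^(3/2))/(-65 + 455) - 9*14188) = √((-8/3 + 2624*√41)/390 - 127692) = √((-8/3 + 2624*√41)*(1/390) - 127692) = √((-4/585 + 1312*√41/195) - 127692) = √(-74699824/585 + 1312*√41/195)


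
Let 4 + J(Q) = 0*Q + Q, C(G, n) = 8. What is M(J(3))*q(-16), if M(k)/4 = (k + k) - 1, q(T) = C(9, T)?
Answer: -96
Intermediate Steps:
J(Q) = -4 + Q (J(Q) = -4 + (0*Q + Q) = -4 + (0 + Q) = -4 + Q)
q(T) = 8
M(k) = -4 + 8*k (M(k) = 4*((k + k) - 1) = 4*(2*k - 1) = 4*(-1 + 2*k) = -4 + 8*k)
M(J(3))*q(-16) = (-4 + 8*(-4 + 3))*8 = (-4 + 8*(-1))*8 = (-4 - 8)*8 = -12*8 = -96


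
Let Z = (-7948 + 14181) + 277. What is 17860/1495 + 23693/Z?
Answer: 30337927/1946490 ≈ 15.586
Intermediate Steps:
Z = 6510 (Z = 6233 + 277 = 6510)
17860/1495 + 23693/Z = 17860/1495 + 23693/6510 = 17860*(1/1495) + 23693*(1/6510) = 3572/299 + 23693/6510 = 30337927/1946490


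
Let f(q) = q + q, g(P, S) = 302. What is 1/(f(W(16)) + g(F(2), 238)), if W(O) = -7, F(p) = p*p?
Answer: 1/288 ≈ 0.0034722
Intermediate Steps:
F(p) = p**2
f(q) = 2*q
1/(f(W(16)) + g(F(2), 238)) = 1/(2*(-7) + 302) = 1/(-14 + 302) = 1/288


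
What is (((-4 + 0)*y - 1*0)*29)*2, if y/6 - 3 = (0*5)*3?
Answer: -4176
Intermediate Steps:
y = 18 (y = 18 + 6*((0*5)*3) = 18 + 6*(0*3) = 18 + 6*0 = 18 + 0 = 18)
(((-4 + 0)*y - 1*0)*29)*2 = (((-4 + 0)*18 - 1*0)*29)*2 = ((-4*18 + 0)*29)*2 = ((-72 + 0)*29)*2 = -72*29*2 = -2088*2 = -4176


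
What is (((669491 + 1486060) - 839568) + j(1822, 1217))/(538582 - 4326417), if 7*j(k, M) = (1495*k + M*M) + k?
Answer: -13418682/26514845 ≈ -0.50608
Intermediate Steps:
j(k, M) = M²/7 + 1496*k/7 (j(k, M) = ((1495*k + M*M) + k)/7 = ((1495*k + M²) + k)/7 = ((M² + 1495*k) + k)/7 = (M² + 1496*k)/7 = M²/7 + 1496*k/7)
(((669491 + 1486060) - 839568) + j(1822, 1217))/(538582 - 4326417) = (((669491 + 1486060) - 839568) + ((⅐)*1217² + (1496/7)*1822))/(538582 - 4326417) = ((2155551 - 839568) + ((⅐)*1481089 + 2725712/7))/(-3787835) = (1315983 + (1481089/7 + 2725712/7))*(-1/3787835) = (1315983 + 4206801/7)*(-1/3787835) = (13418682/7)*(-1/3787835) = -13418682/26514845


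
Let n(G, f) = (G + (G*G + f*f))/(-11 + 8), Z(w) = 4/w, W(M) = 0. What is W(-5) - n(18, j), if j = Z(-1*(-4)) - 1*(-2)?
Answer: 117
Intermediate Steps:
j = 3 (j = 4/((-1*(-4))) - 1*(-2) = 4/4 + 2 = 4*(¼) + 2 = 1 + 2 = 3)
n(G, f) = -G/3 - G²/3 - f²/3 (n(G, f) = (G + (G² + f²))/(-3) = (G + G² + f²)*(-⅓) = -G/3 - G²/3 - f²/3)
W(-5) - n(18, j) = 0 - (-⅓*18 - ⅓*18² - ⅓*3²) = 0 - (-6 - ⅓*324 - ⅓*9) = 0 - (-6 - 108 - 3) = 0 - 1*(-117) = 0 + 117 = 117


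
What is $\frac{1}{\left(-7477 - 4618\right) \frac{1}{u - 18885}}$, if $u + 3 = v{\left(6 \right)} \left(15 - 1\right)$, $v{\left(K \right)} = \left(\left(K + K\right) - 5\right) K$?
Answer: $\frac{3660}{2419} \approx 1.513$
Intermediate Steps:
$v{\left(K \right)} = K \left(-5 + 2 K\right)$ ($v{\left(K \right)} = \left(2 K - 5\right) K = \left(-5 + 2 K\right) K = K \left(-5 + 2 K\right)$)
$u = 585$ ($u = -3 + 6 \left(-5 + 2 \cdot 6\right) \left(15 - 1\right) = -3 + 6 \left(-5 + 12\right) 14 = -3 + 6 \cdot 7 \cdot 14 = -3 + 42 \cdot 14 = -3 + 588 = 585$)
$\frac{1}{\left(-7477 - 4618\right) \frac{1}{u - 18885}} = \frac{1}{\left(-7477 - 4618\right) \frac{1}{585 - 18885}} = \frac{1}{\left(-12095\right) \frac{1}{-18300}} = \frac{1}{\left(-12095\right) \left(- \frac{1}{18300}\right)} = \frac{1}{\frac{2419}{3660}} = \frac{3660}{2419}$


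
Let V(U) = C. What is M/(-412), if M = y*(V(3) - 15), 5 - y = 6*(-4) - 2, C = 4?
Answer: 341/412 ≈ 0.82767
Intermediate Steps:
V(U) = 4
y = 31 (y = 5 - (6*(-4) - 2) = 5 - (-24 - 2) = 5 - 1*(-26) = 5 + 26 = 31)
M = -341 (M = 31*(4 - 15) = 31*(-11) = -341)
M/(-412) = -341/(-412) = -341*(-1/412) = 341/412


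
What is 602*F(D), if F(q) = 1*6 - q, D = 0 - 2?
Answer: 4816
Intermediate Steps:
D = -2
F(q) = 6 - q
602*F(D) = 602*(6 - 1*(-2)) = 602*(6 + 2) = 602*8 = 4816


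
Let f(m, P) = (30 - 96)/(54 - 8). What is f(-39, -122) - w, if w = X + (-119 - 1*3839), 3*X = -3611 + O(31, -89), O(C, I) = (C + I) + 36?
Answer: 118854/23 ≈ 5167.6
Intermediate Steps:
O(C, I) = 36 + C + I
X = -1211 (X = (-3611 + (36 + 31 - 89))/3 = (-3611 - 22)/3 = (⅓)*(-3633) = -1211)
f(m, P) = -33/23 (f(m, P) = -66/46 = -66*1/46 = -33/23)
w = -5169 (w = -1211 + (-119 - 1*3839) = -1211 + (-119 - 3839) = -1211 - 3958 = -5169)
f(-39, -122) - w = -33/23 - 1*(-5169) = -33/23 + 5169 = 118854/23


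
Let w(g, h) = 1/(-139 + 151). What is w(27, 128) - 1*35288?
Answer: -423455/12 ≈ -35288.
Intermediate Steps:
w(g, h) = 1/12
w(27, 128) - 1*35288 = 1/12 - 1*35288 = 1/12 - 35288 = -423455/12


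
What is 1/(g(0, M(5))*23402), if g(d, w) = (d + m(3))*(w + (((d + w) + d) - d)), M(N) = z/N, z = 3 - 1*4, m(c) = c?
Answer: -5/140412 ≈ -3.5609e-5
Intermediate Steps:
z = -1 (z = 3 - 4 = -1)
M(N) = -1/N
g(d, w) = (3 + d)*(d + 2*w) (g(d, w) = (d + 3)*(w + (((d + w) + d) - d)) = (3 + d)*(w + ((w + 2*d) - d)) = (3 + d)*(w + (d + w)) = (3 + d)*(d + 2*w))
1/(g(0, M(5))*23402) = 1/((0**2 + 3*0 + 6*(-1/5) + 2*0*(-1/5))*23402) = 1/((0 + 0 + 6*(-1*1/5) + 2*0*(-1*1/5))*23402) = 1/((0 + 0 + 6*(-1/5) + 2*0*(-1/5))*23402) = 1/((0 + 0 - 6/5 + 0)*23402) = 1/(-6/5*23402) = 1/(-140412/5) = -5/140412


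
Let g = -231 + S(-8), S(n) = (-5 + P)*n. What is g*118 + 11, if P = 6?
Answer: -28191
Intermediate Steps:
S(n) = n (S(n) = (-5 + 6)*n = 1*n = n)
g = -239 (g = -231 - 8 = -239)
g*118 + 11 = -239*118 + 11 = -28202 + 11 = -28191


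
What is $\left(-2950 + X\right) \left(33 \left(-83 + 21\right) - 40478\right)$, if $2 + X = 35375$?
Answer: $-1378755652$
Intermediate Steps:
$X = 35373$ ($X = -2 + 35375 = 35373$)
$\left(-2950 + X\right) \left(33 \left(-83 + 21\right) - 40478\right) = \left(-2950 + 35373\right) \left(33 \left(-83 + 21\right) - 40478\right) = 32423 \left(33 \left(-62\right) - 40478\right) = 32423 \left(-2046 - 40478\right) = 32423 \left(-42524\right) = -1378755652$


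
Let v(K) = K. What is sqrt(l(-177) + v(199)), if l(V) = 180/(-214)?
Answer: sqrt(2268721)/107 ≈ 14.077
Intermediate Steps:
l(V) = -90/107 (l(V) = 180*(-1/214) = -90/107)
sqrt(l(-177) + v(199)) = sqrt(-90/107 + 199) = sqrt(21203/107) = sqrt(2268721)/107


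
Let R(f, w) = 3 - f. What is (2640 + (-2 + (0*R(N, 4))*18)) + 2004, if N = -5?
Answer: 4642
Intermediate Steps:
(2640 + (-2 + (0*R(N, 4))*18)) + 2004 = (2640 + (-2 + (0*(3 - 1*(-5)))*18)) + 2004 = (2640 + (-2 + (0*(3 + 5))*18)) + 2004 = (2640 + (-2 + (0*8)*18)) + 2004 = (2640 + (-2 + 0*18)) + 2004 = (2640 + (-2 + 0)) + 2004 = (2640 - 2) + 2004 = 2638 + 2004 = 4642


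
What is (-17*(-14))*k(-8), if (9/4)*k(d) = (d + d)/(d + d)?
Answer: 952/9 ≈ 105.78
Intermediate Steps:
k(d) = 4/9 (k(d) = 4*((d + d)/(d + d))/9 = 4*((2*d)/((2*d)))/9 = 4*((2*d)*(1/(2*d)))/9 = (4/9)*1 = 4/9)
(-17*(-14))*k(-8) = -17*(-14)*(4/9) = 238*(4/9) = 952/9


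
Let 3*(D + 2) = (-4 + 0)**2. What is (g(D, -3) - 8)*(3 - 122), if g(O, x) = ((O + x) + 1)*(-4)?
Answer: 4760/3 ≈ 1586.7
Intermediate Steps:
D = 10/3 (D = -2 + (-4 + 0)**2/3 = -2 + (1/3)*(-4)**2 = -2 + (1/3)*16 = -2 + 16/3 = 10/3 ≈ 3.3333)
g(O, x) = -4 - 4*O - 4*x (g(O, x) = (1 + O + x)*(-4) = -4 - 4*O - 4*x)
(g(D, -3) - 8)*(3 - 122) = ((-4 - 4*10/3 - 4*(-3)) - 8)*(3 - 122) = ((-4 - 40/3 + 12) - 8)*(-119) = (-16/3 - 8)*(-119) = -40/3*(-119) = 4760/3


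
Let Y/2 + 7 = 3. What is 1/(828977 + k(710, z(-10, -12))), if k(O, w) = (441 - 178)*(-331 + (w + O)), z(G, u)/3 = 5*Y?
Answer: 1/897094 ≈ 1.1147e-6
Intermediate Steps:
Y = -8 (Y = -14 + 2*3 = -14 + 6 = -8)
z(G, u) = -120 (z(G, u) = 3*(5*(-8)) = 3*(-40) = -120)
k(O, w) = -87053 + 263*O + 263*w (k(O, w) = 263*(-331 + (O + w)) = 263*(-331 + O + w) = -87053 + 263*O + 263*w)
1/(828977 + k(710, z(-10, -12))) = 1/(828977 + (-87053 + 263*710 + 263*(-120))) = 1/(828977 + (-87053 + 186730 - 31560)) = 1/(828977 + 68117) = 1/897094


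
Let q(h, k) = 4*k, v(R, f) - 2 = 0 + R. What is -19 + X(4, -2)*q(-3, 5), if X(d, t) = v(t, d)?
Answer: -19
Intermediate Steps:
v(R, f) = 2 + R (v(R, f) = 2 + (0 + R) = 2 + R)
X(d, t) = 2 + t
-19 + X(4, -2)*q(-3, 5) = -19 + (2 - 2)*(4*5) = -19 + 0*20 = -19 + 0 = -19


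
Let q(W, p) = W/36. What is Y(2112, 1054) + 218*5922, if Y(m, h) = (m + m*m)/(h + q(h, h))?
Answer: 25253458812/19499 ≈ 1.2951e+6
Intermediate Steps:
q(W, p) = W/36 (q(W, p) = W*(1/36) = W/36)
Y(m, h) = 36*(m + m²)/(37*h) (Y(m, h) = (m + m*m)/(h + h/36) = (m + m²)/((37*h/36)) = (m + m²)*(36/(37*h)) = 36*(m + m²)/(37*h))
Y(2112, 1054) + 218*5922 = (36/37)*2112*(1 + 2112)/1054 + 218*5922 = (36/37)*2112*(1/1054)*2113 + 1290996 = 80327808/19499 + 1290996 = 25253458812/19499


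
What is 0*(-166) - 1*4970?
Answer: -4970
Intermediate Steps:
0*(-166) - 1*4970 = 0 - 4970 = -4970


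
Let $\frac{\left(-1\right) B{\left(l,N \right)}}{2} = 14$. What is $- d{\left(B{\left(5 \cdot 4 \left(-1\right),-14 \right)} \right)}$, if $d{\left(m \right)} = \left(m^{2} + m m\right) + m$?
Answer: $-1540$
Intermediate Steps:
$B{\left(l,N \right)} = -28$ ($B{\left(l,N \right)} = \left(-2\right) 14 = -28$)
$d{\left(m \right)} = m + 2 m^{2}$ ($d{\left(m \right)} = \left(m^{2} + m^{2}\right) + m = 2 m^{2} + m = m + 2 m^{2}$)
$- d{\left(B{\left(5 \cdot 4 \left(-1\right),-14 \right)} \right)} = - \left(-28\right) \left(1 + 2 \left(-28\right)\right) = - \left(-28\right) \left(1 - 56\right) = - \left(-28\right) \left(-55\right) = \left(-1\right) 1540 = -1540$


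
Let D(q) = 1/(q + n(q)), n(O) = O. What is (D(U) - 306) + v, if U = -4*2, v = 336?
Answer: 479/16 ≈ 29.938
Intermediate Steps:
U = -8
D(q) = 1/(2*q) (D(q) = 1/(q + q) = 1/(2*q))
(D(U) - 306) + v = ((½)/(-8) - 306) + 336 = ((½)*(-⅛) - 306) + 336 = (-1/16 - 306) + 336 = -4897/16 + 336 = 479/16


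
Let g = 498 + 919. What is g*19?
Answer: 26923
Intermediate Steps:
g = 1417
g*19 = 1417*19 = 26923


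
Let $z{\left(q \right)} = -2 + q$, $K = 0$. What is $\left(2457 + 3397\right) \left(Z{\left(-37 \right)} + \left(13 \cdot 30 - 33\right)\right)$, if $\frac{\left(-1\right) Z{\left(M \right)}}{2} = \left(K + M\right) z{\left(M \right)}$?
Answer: $-14804766$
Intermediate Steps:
$Z{\left(M \right)} = - 2 M \left(-2 + M\right)$ ($Z{\left(M \right)} = - 2 \left(0 + M\right) \left(-2 + M\right) = - 2 M \left(-2 + M\right)$)
$\left(2457 + 3397\right) \left(Z{\left(-37 \right)} + \left(13 \cdot 30 - 33\right)\right) = \left(2457 + 3397\right) \left(2 \left(-37\right) \left(2 - -37\right) + \left(13 \cdot 30 - 33\right)\right) = 5854 \left(2 \left(-37\right) \left(2 + 37\right) + \left(390 - 33\right)\right) = 5854 \left(2 \left(-37\right) 39 + 357\right) = 5854 \left(-2886 + 357\right) = 5854 \left(-2529\right) = -14804766$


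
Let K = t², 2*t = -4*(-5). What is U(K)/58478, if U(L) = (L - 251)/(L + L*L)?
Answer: -151/590627800 ≈ -2.5566e-7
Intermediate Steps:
t = 10 (t = (-4*(-5))/2 = (½)*20 = 10)
K = 100 (K = 10² = 100)
U(L) = (-251 + L)/(L + L²)
U(K)/58478 = ((-251 + 100)/(100*(1 + 100)))/58478 = ((1/100)*(-151)/101)*(1/58478) = ((1/100)*(1/101)*(-151))*(1/58478) = -151/10100*1/58478 = -151/590627800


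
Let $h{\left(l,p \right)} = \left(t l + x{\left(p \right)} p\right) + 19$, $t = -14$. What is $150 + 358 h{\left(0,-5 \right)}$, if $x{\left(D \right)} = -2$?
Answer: $10532$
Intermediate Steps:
$h{\left(l,p \right)} = 19 - 14 l - 2 p$ ($h{\left(l,p \right)} = \left(- 14 l - 2 p\right) + 19 = 19 - 14 l - 2 p$)
$150 + 358 h{\left(0,-5 \right)} = 150 + 358 \left(19 - 0 - -10\right) = 150 + 358 \left(19 + 0 + 10\right) = 150 + 358 \cdot 29 = 150 + 10382 = 10532$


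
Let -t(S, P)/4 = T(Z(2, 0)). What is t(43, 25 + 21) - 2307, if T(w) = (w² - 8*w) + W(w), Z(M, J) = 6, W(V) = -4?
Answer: -2243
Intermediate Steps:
T(w) = -4 + w² - 8*w (T(w) = (w² - 8*w) - 4 = -4 + w² - 8*w)
t(S, P) = 64 (t(S, P) = -4*(-4 + 6² - 8*6) = -4*(-4 + 36 - 48) = -4*(-16) = 64)
t(43, 25 + 21) - 2307 = 64 - 2307 = -2243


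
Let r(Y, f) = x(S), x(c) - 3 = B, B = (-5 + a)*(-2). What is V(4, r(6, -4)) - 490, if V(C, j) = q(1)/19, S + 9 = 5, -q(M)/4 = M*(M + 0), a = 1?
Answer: -9314/19 ≈ -490.21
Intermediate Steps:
q(M) = -4*M² (q(M) = -4*M*(M + 0) = -4*M*M = -4*M²)
S = -4 (S = -9 + 5 = -4)
B = 8 (B = (-5 + 1)*(-2) = -4*(-2) = 8)
x(c) = 11 (x(c) = 3 + 8 = 11)
r(Y, f) = 11
V(C, j) = -4/19 (V(C, j) = -4*1²/19 = -4*1*(1/19) = -4*1/19 = -4/19)
V(4, r(6, -4)) - 490 = -4/19 - 490 = -9314/19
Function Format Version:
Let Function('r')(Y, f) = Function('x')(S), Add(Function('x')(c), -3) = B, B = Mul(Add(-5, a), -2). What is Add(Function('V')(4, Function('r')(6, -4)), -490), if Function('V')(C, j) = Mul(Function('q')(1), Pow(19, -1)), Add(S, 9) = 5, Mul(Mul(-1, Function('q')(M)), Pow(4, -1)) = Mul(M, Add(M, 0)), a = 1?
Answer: Rational(-9314, 19) ≈ -490.21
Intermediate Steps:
Function('q')(M) = Mul(-4, Pow(M, 2)) (Function('q')(M) = Mul(-4, Mul(M, Add(M, 0))) = Mul(-4, Mul(M, M)) = Mul(-4, Pow(M, 2)))
S = -4 (S = Add(-9, 5) = -4)
B = 8 (B = Mul(Add(-5, 1), -2) = Mul(-4, -2) = 8)
Function('x')(c) = 11 (Function('x')(c) = Add(3, 8) = 11)
Function('r')(Y, f) = 11
Function('V')(C, j) = Rational(-4, 19) (Function('V')(C, j) = Mul(Mul(-4, Pow(1, 2)), Pow(19, -1)) = Mul(Mul(-4, 1), Rational(1, 19)) = Mul(-4, Rational(1, 19)) = Rational(-4, 19))
Add(Function('V')(4, Function('r')(6, -4)), -490) = Add(Rational(-4, 19), -490) = Rational(-9314, 19)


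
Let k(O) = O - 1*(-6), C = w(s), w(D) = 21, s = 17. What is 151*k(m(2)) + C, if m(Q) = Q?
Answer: 1229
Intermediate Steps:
C = 21
k(O) = 6 + O (k(O) = O + 6 = 6 + O)
151*k(m(2)) + C = 151*(6 + 2) + 21 = 151*8 + 21 = 1208 + 21 = 1229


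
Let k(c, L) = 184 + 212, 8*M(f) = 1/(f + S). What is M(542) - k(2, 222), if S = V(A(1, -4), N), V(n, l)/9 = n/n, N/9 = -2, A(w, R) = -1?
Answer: -1745567/4408 ≈ -396.00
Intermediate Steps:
N = -18 (N = 9*(-2) = -18)
V(n, l) = 9 (V(n, l) = 9*(n/n) = 9*1 = 9)
S = 9
M(f) = 1/(8*(9 + f)) (M(f) = 1/(8*(f + 9)) = 1/(8*(9 + f)))
k(c, L) = 396
M(542) - k(2, 222) = 1/(8*(9 + 542)) - 1*396 = (⅛)/551 - 396 = (⅛)*(1/551) - 396 = 1/4408 - 396 = -1745567/4408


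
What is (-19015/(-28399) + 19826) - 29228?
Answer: -266988383/28399 ≈ -9401.3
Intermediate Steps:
(-19015/(-28399) + 19826) - 29228 = (-19015*(-1/28399) + 19826) - 29228 = (19015/28399 + 19826) - 29228 = 563057589/28399 - 29228 = -266988383/28399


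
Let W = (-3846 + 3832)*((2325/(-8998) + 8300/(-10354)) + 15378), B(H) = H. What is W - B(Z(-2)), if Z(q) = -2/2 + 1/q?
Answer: -10028109853513/46582646 ≈ -2.1528e+5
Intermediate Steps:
Z(q) = -1 + 1/q (Z(q) = -2*½ + 1/q = -1 + 1/q)
W = -5014089863741/23291323 (W = -14*((2325*(-1/8998) + 8300*(-1/10354)) + 15378) = -14*((-2325/8998 - 4150/5177) + 15378) = -14*(-49378225/46582646 + 15378) = -14*716298551963/46582646 = -5014089863741/23291323 ≈ -2.1528e+5)
W - B(Z(-2)) = -5014089863741/23291323 - (1 - 1*(-2))/(-2) = -5014089863741/23291323 - (-1)*(1 + 2)/2 = -5014089863741/23291323 - (-1)*3/2 = -5014089863741/23291323 - 1*(-3/2) = -5014089863741/23291323 + 3/2 = -10028109853513/46582646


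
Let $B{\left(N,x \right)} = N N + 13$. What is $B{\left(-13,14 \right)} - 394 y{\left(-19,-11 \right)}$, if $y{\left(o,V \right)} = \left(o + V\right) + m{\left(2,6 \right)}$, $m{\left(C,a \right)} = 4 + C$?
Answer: $9638$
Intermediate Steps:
$y{\left(o,V \right)} = 6 + V + o$ ($y{\left(o,V \right)} = \left(o + V\right) + \left(4 + 2\right) = \left(V + o\right) + 6 = 6 + V + o$)
$B{\left(N,x \right)} = 13 + N^{2}$ ($B{\left(N,x \right)} = N^{2} + 13 = 13 + N^{2}$)
$B{\left(-13,14 \right)} - 394 y{\left(-19,-11 \right)} = \left(13 + \left(-13\right)^{2}\right) - 394 \left(6 - 11 - 19\right) = \left(13 + 169\right) - -9456 = 182 + 9456 = 9638$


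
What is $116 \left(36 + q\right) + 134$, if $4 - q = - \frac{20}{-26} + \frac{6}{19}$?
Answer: $\frac{1148090}{247} \approx 4648.1$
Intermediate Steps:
$q = \frac{720}{247}$ ($q = 4 - \left(- \frac{20}{-26} + \frac{6}{19}\right) = 4 - \left(\left(-20\right) \left(- \frac{1}{26}\right) + 6 \cdot \frac{1}{19}\right) = 4 - \left(\frac{10}{13} + \frac{6}{19}\right) = 4 - \frac{268}{247} = \frac{720}{247} \approx 2.915$)
$116 \left(36 + q\right) + 134 = 116 \left(36 + \frac{720}{247}\right) + 134 = 116 \cdot \frac{9612}{247} + 134 = \frac{1114992}{247} + 134 = \frac{1148090}{247}$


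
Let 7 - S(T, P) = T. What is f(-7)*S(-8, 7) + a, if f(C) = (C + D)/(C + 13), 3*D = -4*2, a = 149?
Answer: 749/6 ≈ 124.83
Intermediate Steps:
S(T, P) = 7 - T
D = -8/3 (D = (-4*2)/3 = (⅓)*(-8) = -8/3 ≈ -2.6667)
f(C) = (-8/3 + C)/(13 + C) (f(C) = (C - 8/3)/(C + 13) = (-8/3 + C)/(13 + C))
f(-7)*S(-8, 7) + a = ((-8/3 - 7)/(13 - 7))*(7 - 1*(-8)) + 149 = (-29/3/6)*(7 + 8) + 149 = ((⅙)*(-29/3))*15 + 149 = -29/18*15 + 149 = -145/6 + 149 = 749/6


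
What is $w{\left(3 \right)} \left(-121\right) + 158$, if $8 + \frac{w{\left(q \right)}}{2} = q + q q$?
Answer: $-810$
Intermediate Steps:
$w{\left(q \right)} = -16 + 2 q + 2 q^{2}$ ($w{\left(q \right)} = -16 + 2 \left(q + q q\right) = -16 + 2 \left(q + q^{2}\right) = -16 + \left(2 q + 2 q^{2}\right) = -16 + 2 q + 2 q^{2}$)
$w{\left(3 \right)} \left(-121\right) + 158 = \left(-16 + 2 \cdot 3 + 2 \cdot 3^{2}\right) \left(-121\right) + 158 = \left(-16 + 6 + 2 \cdot 9\right) \left(-121\right) + 158 = \left(-16 + 6 + 18\right) \left(-121\right) + 158 = 8 \left(-121\right) + 158 = -968 + 158 = -810$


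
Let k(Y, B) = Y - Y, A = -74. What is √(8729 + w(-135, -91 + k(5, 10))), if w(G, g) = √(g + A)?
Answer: √(8729 + I*√165) ≈ 93.429 + 0.0687*I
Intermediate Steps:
k(Y, B) = 0
w(G, g) = √(-74 + g) (w(G, g) = √(g - 74) = √(-74 + g))
√(8729 + w(-135, -91 + k(5, 10))) = √(8729 + √(-74 + (-91 + 0))) = √(8729 + √(-74 - 91)) = √(8729 + √(-165)) = √(8729 + I*√165)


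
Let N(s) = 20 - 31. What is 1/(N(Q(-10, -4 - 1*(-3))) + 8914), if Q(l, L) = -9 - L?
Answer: 1/8903 ≈ 0.00011232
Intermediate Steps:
N(s) = -11
1/(N(Q(-10, -4 - 1*(-3))) + 8914) = 1/(-11 + 8914) = 1/8903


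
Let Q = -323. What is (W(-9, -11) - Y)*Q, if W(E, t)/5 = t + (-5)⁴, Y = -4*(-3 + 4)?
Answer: -992902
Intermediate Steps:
Y = -4 (Y = -4*1 = -4)
W(E, t) = 3125 + 5*t (W(E, t) = 5*(t + (-5)⁴) = 5*(t + 625) = 5*(625 + t) = 3125 + 5*t)
(W(-9, -11) - Y)*Q = ((3125 + 5*(-11)) - 1*(-4))*(-323) = ((3125 - 55) + 4)*(-323) = (3070 + 4)*(-323) = 3074*(-323) = -992902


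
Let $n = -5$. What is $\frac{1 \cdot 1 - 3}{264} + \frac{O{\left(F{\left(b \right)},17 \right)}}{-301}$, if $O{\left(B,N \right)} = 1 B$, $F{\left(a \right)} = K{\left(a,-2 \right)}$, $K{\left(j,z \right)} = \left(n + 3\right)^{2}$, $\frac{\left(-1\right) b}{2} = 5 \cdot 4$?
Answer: $- \frac{829}{39732} \approx -0.020865$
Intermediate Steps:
$b = -40$ ($b = - 2 \cdot 5 \cdot 4 = \left(-2\right) 20 = -40$)
$K{\left(j,z \right)} = 4$ ($K{\left(j,z \right)} = \left(-5 + 3\right)^{2} = \left(-2\right)^{2} = 4$)
$F{\left(a \right)} = 4$
$O{\left(B,N \right)} = B$
$\frac{1 \cdot 1 - 3}{264} + \frac{O{\left(F{\left(b \right)},17 \right)}}{-301} = \frac{1 \cdot 1 - 3}{264} + \frac{4}{-301} = \left(1 - 3\right) \frac{1}{264} + 4 \left(- \frac{1}{301}\right) = \left(-2\right) \frac{1}{264} - \frac{4}{301} = - \frac{1}{132} - \frac{4}{301} = - \frac{829}{39732}$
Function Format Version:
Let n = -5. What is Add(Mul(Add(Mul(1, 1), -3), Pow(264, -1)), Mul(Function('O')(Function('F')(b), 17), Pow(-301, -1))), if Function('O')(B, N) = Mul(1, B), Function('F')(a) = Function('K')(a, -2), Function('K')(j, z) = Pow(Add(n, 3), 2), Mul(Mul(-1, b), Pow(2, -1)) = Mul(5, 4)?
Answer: Rational(-829, 39732) ≈ -0.020865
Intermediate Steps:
b = -40 (b = Mul(-2, Mul(5, 4)) = Mul(-2, 20) = -40)
Function('K')(j, z) = 4 (Function('K')(j, z) = Pow(Add(-5, 3), 2) = Pow(-2, 2) = 4)
Function('F')(a) = 4
Function('O')(B, N) = B
Add(Mul(Add(Mul(1, 1), -3), Pow(264, -1)), Mul(Function('O')(Function('F')(b), 17), Pow(-301, -1))) = Add(Mul(Add(Mul(1, 1), -3), Pow(264, -1)), Mul(4, Pow(-301, -1))) = Add(Mul(Add(1, -3), Rational(1, 264)), Mul(4, Rational(-1, 301))) = Add(Mul(-2, Rational(1, 264)), Rational(-4, 301)) = Add(Rational(-1, 132), Rational(-4, 301)) = Rational(-829, 39732)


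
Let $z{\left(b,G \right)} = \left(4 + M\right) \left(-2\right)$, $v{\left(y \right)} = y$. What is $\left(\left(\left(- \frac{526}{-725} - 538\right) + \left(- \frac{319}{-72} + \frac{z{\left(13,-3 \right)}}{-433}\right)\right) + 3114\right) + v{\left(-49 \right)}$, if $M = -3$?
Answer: $\frac{57233415251}{22602600} \approx 2532.2$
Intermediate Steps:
$z{\left(b,G \right)} = -2$ ($z{\left(b,G \right)} = \left(4 - 3\right) \left(-2\right) = 1 \left(-2\right) = -2$)
$\left(\left(\left(- \frac{526}{-725} - 538\right) + \left(- \frac{319}{-72} + \frac{z{\left(13,-3 \right)}}{-433}\right)\right) + 3114\right) + v{\left(-49 \right)} = \left(\left(\left(- \frac{526}{-725} - 538\right) - \left(- \frac{319}{72} - \frac{2}{433}\right)\right) + 3114\right) - 49 = \left(\left(\left(\left(-526\right) \left(- \frac{1}{725}\right) - 538\right) - - \frac{138271}{31176}\right) + 3114\right) - 49 = \left(\left(\left(\frac{526}{725} - 538\right) + \left(\frac{319}{72} + \frac{2}{433}\right)\right) + 3114\right) - 49 = \left(\left(- \frac{389524}{725} + \frac{138271}{31176}\right) + 3114\right) - 49 = \left(- \frac{12043553749}{22602600} + 3114\right) - 49 = \frac{58340942651}{22602600} - 49 = \frac{57233415251}{22602600}$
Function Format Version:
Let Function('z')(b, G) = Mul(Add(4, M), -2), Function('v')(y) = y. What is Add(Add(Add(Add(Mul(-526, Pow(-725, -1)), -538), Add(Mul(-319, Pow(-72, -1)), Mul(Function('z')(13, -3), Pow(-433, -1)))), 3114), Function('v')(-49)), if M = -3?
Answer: Rational(57233415251, 22602600) ≈ 2532.2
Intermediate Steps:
Function('z')(b, G) = -2 (Function('z')(b, G) = Mul(Add(4, -3), -2) = Mul(1, -2) = -2)
Add(Add(Add(Add(Mul(-526, Pow(-725, -1)), -538), Add(Mul(-319, Pow(-72, -1)), Mul(Function('z')(13, -3), Pow(-433, -1)))), 3114), Function('v')(-49)) = Add(Add(Add(Add(Mul(-526, Pow(-725, -1)), -538), Add(Mul(-319, Pow(-72, -1)), Mul(-2, Pow(-433, -1)))), 3114), -49) = Add(Add(Add(Add(Mul(-526, Rational(-1, 725)), -538), Add(Mul(-319, Rational(-1, 72)), Mul(-2, Rational(-1, 433)))), 3114), -49) = Add(Add(Add(Add(Rational(526, 725), -538), Add(Rational(319, 72), Rational(2, 433))), 3114), -49) = Add(Add(Add(Rational(-389524, 725), Rational(138271, 31176)), 3114), -49) = Add(Add(Rational(-12043553749, 22602600), 3114), -49) = Add(Rational(58340942651, 22602600), -49) = Rational(57233415251, 22602600)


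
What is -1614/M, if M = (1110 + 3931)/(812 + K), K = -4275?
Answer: 5589282/5041 ≈ 1108.8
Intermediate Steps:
M = -5041/3463 (M = (1110 + 3931)/(812 - 4275) = 5041/(-3463) = 5041*(-1/3463) = -5041/3463 ≈ -1.4557)
-1614/M = -1614/(-5041/3463) = -1614*(-3463/5041) = 5589282/5041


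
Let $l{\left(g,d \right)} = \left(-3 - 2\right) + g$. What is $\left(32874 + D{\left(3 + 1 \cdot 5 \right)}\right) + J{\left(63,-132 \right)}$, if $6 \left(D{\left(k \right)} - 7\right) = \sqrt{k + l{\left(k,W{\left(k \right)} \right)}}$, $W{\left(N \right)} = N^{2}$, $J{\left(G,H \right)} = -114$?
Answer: $32767 + \frac{\sqrt{11}}{6} \approx 32768.0$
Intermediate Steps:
$l{\left(g,d \right)} = -5 + g$
$D{\left(k \right)} = 7 + \frac{\sqrt{-5 + 2 k}}{6}$ ($D{\left(k \right)} = 7 + \frac{\sqrt{k + \left(-5 + k\right)}}{6} = 7 + \frac{\sqrt{-5 + 2 k}}{6}$)
$\left(32874 + D{\left(3 + 1 \cdot 5 \right)}\right) + J{\left(63,-132 \right)} = \left(32874 + \left(7 + \frac{\sqrt{-5 + 2 \left(3 + 1 \cdot 5\right)}}{6}\right)\right) - 114 = \left(32874 + \left(7 + \frac{\sqrt{-5 + 2 \left(3 + 5\right)}}{6}\right)\right) - 114 = \left(32874 + \left(7 + \frac{\sqrt{-5 + 2 \cdot 8}}{6}\right)\right) - 114 = \left(32874 + \left(7 + \frac{\sqrt{-5 + 16}}{6}\right)\right) - 114 = \left(32874 + \left(7 + \frac{\sqrt{11}}{6}\right)\right) - 114 = \left(32881 + \frac{\sqrt{11}}{6}\right) - 114 = 32767 + \frac{\sqrt{11}}{6}$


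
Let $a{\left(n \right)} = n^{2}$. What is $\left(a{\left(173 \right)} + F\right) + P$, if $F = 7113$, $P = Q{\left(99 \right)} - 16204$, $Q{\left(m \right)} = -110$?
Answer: $20728$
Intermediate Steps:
$P = -16314$ ($P = -110 - 16204 = -16314$)
$\left(a{\left(173 \right)} + F\right) + P = \left(173^{2} + 7113\right) - 16314 = \left(29929 + 7113\right) - 16314 = 37042 - 16314 = 20728$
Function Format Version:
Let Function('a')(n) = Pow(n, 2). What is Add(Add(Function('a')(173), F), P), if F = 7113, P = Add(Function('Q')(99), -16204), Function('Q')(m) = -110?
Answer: 20728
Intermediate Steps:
P = -16314 (P = Add(-110, -16204) = -16314)
Add(Add(Function('a')(173), F), P) = Add(Add(Pow(173, 2), 7113), -16314) = Add(Add(29929, 7113), -16314) = Add(37042, -16314) = 20728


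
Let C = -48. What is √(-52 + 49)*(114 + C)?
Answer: 66*I*√3 ≈ 114.32*I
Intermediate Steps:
√(-52 + 49)*(114 + C) = √(-52 + 49)*(114 - 48) = √(-3)*66 = (I*√3)*66 = 66*I*√3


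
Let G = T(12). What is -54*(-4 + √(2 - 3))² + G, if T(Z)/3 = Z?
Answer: -774 + 432*I ≈ -774.0 + 432.0*I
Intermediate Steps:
T(Z) = 3*Z
G = 36 (G = 3*12 = 36)
-54*(-4 + √(2 - 3))² + G = -54*(-4 + √(2 - 3))² + 36 = -54*(-4 + √(-1))² + 36 = -54*(-4 + I)² + 36 = 36 - 54*(-4 + I)²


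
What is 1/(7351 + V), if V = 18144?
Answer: 1/25495 ≈ 3.9223e-5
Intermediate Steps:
1/(7351 + V) = 1/(7351 + 18144) = 1/25495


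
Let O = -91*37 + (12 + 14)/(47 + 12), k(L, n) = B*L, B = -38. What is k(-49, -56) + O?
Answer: -88769/59 ≈ -1504.6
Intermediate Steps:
k(L, n) = -38*L
O = -198627/59 (O = -3367 + 26/59 = -198627/59 ≈ -3366.6)
k(-49, -56) + O = -38*(-49) - 198627/59 = 1862 - 198627/59 = -88769/59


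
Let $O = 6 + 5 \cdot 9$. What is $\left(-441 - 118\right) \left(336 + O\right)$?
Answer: $-216333$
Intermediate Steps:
$O = 51$ ($O = 6 + 45 = 51$)
$\left(-441 - 118\right) \left(336 + O\right) = \left(-441 - 118\right) \left(336 + 51\right) = \left(-441 + \left(-184 + 66\right)\right) 387 = \left(-441 - 118\right) 387 = \left(-559\right) 387 = -216333$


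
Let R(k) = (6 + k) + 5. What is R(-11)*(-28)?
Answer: 0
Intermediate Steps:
R(k) = 11 + k
R(-11)*(-28) = (11 - 11)*(-28) = 0*(-28) = 0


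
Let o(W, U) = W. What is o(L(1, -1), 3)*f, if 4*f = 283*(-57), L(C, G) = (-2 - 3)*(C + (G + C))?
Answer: 80655/4 ≈ 20164.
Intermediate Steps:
L(C, G) = -10*C - 5*G (L(C, G) = -5*(C + (C + G)) = -5*(G + 2*C) = -10*C - 5*G)
f = -16131/4 (f = (283*(-57))/4 = (1/4)*(-16131) = -16131/4 ≈ -4032.8)
o(L(1, -1), 3)*f = (-10*1 - 5*(-1))*(-16131/4) = (-10 + 5)*(-16131/4) = -5*(-16131/4) = 80655/4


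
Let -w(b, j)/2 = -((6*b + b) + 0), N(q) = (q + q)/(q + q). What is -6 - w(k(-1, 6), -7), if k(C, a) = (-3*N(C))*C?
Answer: -48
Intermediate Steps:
N(q) = 1 (N(q) = (2*q)/((2*q)) = (2*q)*(1/(2*q)) = 1)
k(C, a) = -3*C (k(C, a) = (-3*1)*C = -3*C)
w(b, j) = 14*b (w(b, j) = -(-2)*((6*b + b) + 0) = -(-2)*(7*b + 0) = -(-2)*7*b = -(-14)*b = 14*b)
-6 - w(k(-1, 6), -7) = -6 - 14*(-3*(-1)) = -6 - 14*3 = -6 - 1*42 = -6 - 42 = -48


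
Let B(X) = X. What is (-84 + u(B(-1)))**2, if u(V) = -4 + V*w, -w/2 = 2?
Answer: 7056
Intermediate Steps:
w = -4 (w = -2*2 = -4)
u(V) = -4 - 4*V (u(V) = -4 + V*(-4) = -4 - 4*V)
(-84 + u(B(-1)))**2 = (-84 + (-4 - 4*(-1)))**2 = (-84 + (-4 + 4))**2 = (-84 + 0)**2 = (-84)**2 = 7056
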